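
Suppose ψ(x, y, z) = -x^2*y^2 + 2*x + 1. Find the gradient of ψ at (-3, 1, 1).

(8, -18, 0)

∂ψ/∂x = -2*x*y^2 + 2
∂ψ/∂y = -2*x^2*y
∂ψ/∂z = 0
∇ψ = (-2*x*y^2 + 2, -2*x^2*y, 0)
At (-3, 1, 1): (8, -18, 0).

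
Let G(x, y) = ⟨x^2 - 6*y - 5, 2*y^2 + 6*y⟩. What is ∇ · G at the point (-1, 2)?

12

∂G₁/∂x = 2*x
∂G₂/∂y = 4*y + 6
∇·G = 2*x + 4*y + 6
At (-1, 2): 12.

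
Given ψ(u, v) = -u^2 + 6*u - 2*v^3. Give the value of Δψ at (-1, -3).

34

∂²ψ/∂u² = -2
∂²ψ/∂v² = -12*v
∇²ψ = -12*v - 2
At (-1, -3): 34.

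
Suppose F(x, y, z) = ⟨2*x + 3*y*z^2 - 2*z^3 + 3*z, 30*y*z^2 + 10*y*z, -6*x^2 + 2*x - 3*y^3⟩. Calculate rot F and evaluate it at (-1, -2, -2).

(-256, -11, -12)

(∇×F)₁ = ∂F₃/∂y − ∂F₂/∂z = -9*y^2 - 60*y*z - 10*y
(∇×F)₂ = ∂F₁/∂z − ∂F₃/∂x = 12*x + 6*y*z - 6*z^2 + 1
(∇×F)₃ = ∂F₂/∂x − ∂F₁/∂y = -3*z^2
∇×F = (-9*y^2 - 60*y*z - 10*y, 12*x + 6*y*z - 6*z^2 + 1, -3*z^2)
At (-1, -2, -2): (-256, -11, -12).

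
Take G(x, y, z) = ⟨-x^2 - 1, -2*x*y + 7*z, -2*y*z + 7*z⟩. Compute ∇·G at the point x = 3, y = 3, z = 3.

∂G₁/∂x = -2*x
∂G₂/∂y = -2*x
∂G₃/∂z = -2*y + 7
∇·G = -4*x - 2*y + 7
At (3, 3, 3): -11.

-11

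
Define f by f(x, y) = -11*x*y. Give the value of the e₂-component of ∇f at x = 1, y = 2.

(∇f)_2 = ∂f/∂y = -11*x
At (1, 2): -11.

-11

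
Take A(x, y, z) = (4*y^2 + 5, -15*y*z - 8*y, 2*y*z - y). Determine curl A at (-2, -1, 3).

(∇×A)₁ = ∂A₃/∂y − ∂A₂/∂z = 15*y + 2*z - 1
(∇×A)₂ = ∂A₁/∂z − ∂A₃/∂x = 0
(∇×A)₃ = ∂A₂/∂x − ∂A₁/∂y = -8*y
∇×A = (15*y + 2*z - 1, 0, -8*y)
At (-2, -1, 3): (-10, 0, 8).

(-10, 0, 8)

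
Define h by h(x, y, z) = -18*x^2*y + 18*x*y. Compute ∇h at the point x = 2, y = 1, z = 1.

(-54, -36, 0)

∂h/∂x = -36*x*y + 18*y
∂h/∂y = -18*x^2 + 18*x
∂h/∂z = 0
∇h = (-36*x*y + 18*y, -18*x^2 + 18*x, 0)
At (2, 1, 1): (-54, -36, 0).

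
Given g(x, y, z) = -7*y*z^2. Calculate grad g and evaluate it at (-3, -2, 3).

∂g/∂x = 0
∂g/∂y = -7*z^2
∂g/∂z = -14*y*z
∇g = (0, -7*z^2, -14*y*z)
At (-3, -2, 3): (0, -63, 84).

(0, -63, 84)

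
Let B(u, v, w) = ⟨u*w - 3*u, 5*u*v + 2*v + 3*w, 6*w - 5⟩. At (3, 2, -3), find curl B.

(-3, 3, 10)

(∇×B)₁ = ∂B₃/∂v − ∂B₂/∂w = -3
(∇×B)₂ = ∂B₁/∂w − ∂B₃/∂u = u
(∇×B)₃ = ∂B₂/∂u − ∂B₁/∂v = 5*v
∇×B = (-3, u, 5*v)
At (3, 2, -3): (-3, 3, 10).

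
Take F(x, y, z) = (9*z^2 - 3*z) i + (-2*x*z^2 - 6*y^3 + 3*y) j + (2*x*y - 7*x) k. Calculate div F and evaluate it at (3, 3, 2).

∂F₁/∂x = 0
∂F₂/∂y = -18*y^2 + 3
∂F₃/∂z = 0
∇·F = -18*y^2 + 3
At (3, 3, 2): -159.

-159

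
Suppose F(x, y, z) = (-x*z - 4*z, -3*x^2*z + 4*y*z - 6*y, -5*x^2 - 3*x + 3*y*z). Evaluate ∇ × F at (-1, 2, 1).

(-2, -10, 6)

(∇×F)₁ = ∂F₃/∂y − ∂F₂/∂z = 3*x^2 - 4*y + 3*z
(∇×F)₂ = ∂F₁/∂z − ∂F₃/∂x = 9*x - 1
(∇×F)₃ = ∂F₂/∂x − ∂F₁/∂y = -6*x*z
∇×F = (3*x^2 - 4*y + 3*z, 9*x - 1, -6*x*z)
At (-1, 2, 1): (-2, -10, 6).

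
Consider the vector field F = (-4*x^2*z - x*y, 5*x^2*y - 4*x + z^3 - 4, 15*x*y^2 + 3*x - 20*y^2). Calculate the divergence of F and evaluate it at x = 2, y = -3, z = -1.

39

∂F₁/∂x = -8*x*z - y
∂F₂/∂y = 5*x^2
∂F₃/∂z = 0
∇·F = 5*x^2 - 8*x*z - y
At (2, -3, -1): 39.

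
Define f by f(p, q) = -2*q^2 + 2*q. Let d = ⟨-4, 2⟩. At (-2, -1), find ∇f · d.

∂f/∂p = 0
∂f/∂q = -4*q + 2
∇f at (-2, -1) = (0, 6)
∇f · d = (0)(-4) + (6)(2) = 12

12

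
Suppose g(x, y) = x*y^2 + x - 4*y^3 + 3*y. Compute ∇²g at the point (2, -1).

∂²g/∂x² = 0
∂²g/∂y² = 2*(x - 12*y)
∇²g = 2*x - 24*y
At (2, -1): 28.

28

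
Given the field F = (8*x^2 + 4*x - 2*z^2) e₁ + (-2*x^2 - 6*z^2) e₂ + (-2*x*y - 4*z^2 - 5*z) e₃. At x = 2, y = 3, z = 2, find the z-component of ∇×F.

-8

(∇×F)_3 = ∂F₂/∂x − ∂F₁/∂y
= -4*x − (0)
= -4*x
At (2, 3, 2): -8.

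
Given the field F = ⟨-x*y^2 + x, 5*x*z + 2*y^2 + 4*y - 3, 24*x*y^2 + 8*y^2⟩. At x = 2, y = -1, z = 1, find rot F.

(-122, -24, 1)

(∇×F)₁ = ∂F₃/∂y − ∂F₂/∂z = 48*x*y - 5*x + 16*y
(∇×F)₂ = ∂F₁/∂z − ∂F₃/∂x = -24*y^2
(∇×F)₃ = ∂F₂/∂x − ∂F₁/∂y = 2*x*y + 5*z
∇×F = (48*x*y - 5*x + 16*y, -24*y^2, 2*x*y + 5*z)
At (2, -1, 1): (-122, -24, 1).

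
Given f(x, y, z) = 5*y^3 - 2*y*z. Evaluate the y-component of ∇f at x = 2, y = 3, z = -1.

(∇f)_2 = ∂f/∂y = 15*y^2 - 2*z
At (2, 3, -1): 137.

137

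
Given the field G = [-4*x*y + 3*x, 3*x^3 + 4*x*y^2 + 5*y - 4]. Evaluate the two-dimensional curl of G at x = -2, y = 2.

∂G₂/∂x = 9*x^2 + 4*y^2
∂G₁/∂y = -4*x
Scalar curl = 9*x^2 + 4*x + 4*y^2
At (-2, 2): 44.

44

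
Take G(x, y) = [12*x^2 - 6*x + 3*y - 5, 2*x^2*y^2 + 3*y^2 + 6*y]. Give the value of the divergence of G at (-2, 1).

-26

∂G₁/∂x = 24*x - 6
∂G₂/∂y = 4*x^2*y + 6*y + 6
∇·G = 4*x^2*y + 24*x + 6*y
At (-2, 1): -26.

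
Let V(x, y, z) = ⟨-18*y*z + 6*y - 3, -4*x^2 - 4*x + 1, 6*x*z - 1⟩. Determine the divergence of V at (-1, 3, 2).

∂V₁/∂x = 0
∂V₂/∂y = 0
∂V₃/∂z = 6*x
∇·V = 6*x
At (-1, 3, 2): -6.

-6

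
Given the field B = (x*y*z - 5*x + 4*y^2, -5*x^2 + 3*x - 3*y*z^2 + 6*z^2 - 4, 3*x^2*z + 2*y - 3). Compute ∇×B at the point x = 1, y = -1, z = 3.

(-52, -19, -2)

(∇×B)₁ = ∂B₃/∂y − ∂B₂/∂z = 6*y*z - 12*z + 2
(∇×B)₂ = ∂B₁/∂z − ∂B₃/∂x = x*y - 6*x*z
(∇×B)₃ = ∂B₂/∂x − ∂B₁/∂y = -x*z - 10*x - 8*y + 3
∇×B = (6*y*z - 12*z + 2, x*y - 6*x*z, -x*z - 10*x - 8*y + 3)
At (1, -1, 3): (-52, -19, -2).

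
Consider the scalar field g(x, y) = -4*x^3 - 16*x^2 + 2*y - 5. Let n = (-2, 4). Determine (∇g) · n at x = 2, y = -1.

∂g/∂x = -12*x^2 - 32*x
∂g/∂y = 2
∇g at (2, -1) = (-112, 2)
∇g · n = (-112)(-2) + (2)(4) = 232

232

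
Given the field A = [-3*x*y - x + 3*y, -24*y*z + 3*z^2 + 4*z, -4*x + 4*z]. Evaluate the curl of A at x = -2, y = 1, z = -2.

(32, 4, -9)

(∇×A)₁ = ∂A₃/∂y − ∂A₂/∂z = 24*y - 6*z - 4
(∇×A)₂ = ∂A₁/∂z − ∂A₃/∂x = 4
(∇×A)₃ = ∂A₂/∂x − ∂A₁/∂y = 3*x - 3
∇×A = (24*y - 6*z - 4, 4, 3*x - 3)
At (-2, 1, -2): (32, 4, -9).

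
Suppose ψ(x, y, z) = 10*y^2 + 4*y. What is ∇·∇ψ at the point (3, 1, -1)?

∂²ψ/∂x² = 0
∂²ψ/∂y² = 20
∂²ψ/∂z² = 0
∇²ψ = 20
At (3, 1, -1): 20.

20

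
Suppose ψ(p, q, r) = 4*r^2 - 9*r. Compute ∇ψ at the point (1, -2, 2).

(0, 0, 7)

∂ψ/∂p = 0
∂ψ/∂q = 0
∂ψ/∂r = 8*r - 9
∇ψ = (0, 0, 8*r - 9)
At (1, -2, 2): (0, 0, 7).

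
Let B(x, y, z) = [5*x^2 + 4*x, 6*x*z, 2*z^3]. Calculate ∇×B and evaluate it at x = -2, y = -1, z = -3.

(∇×B)₁ = ∂B₃/∂y − ∂B₂/∂z = -6*x
(∇×B)₂ = ∂B₁/∂z − ∂B₃/∂x = 0
(∇×B)₃ = ∂B₂/∂x − ∂B₁/∂y = 6*z
∇×B = (-6*x, 0, 6*z)
At (-2, -1, -3): (12, 0, -18).

(12, 0, -18)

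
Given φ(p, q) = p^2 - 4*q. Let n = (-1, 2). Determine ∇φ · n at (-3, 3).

-2

∂φ/∂p = 2*p
∂φ/∂q = -4
∇φ at (-3, 3) = (-6, -4)
∇φ · n = (-6)(-1) + (-4)(2) = -2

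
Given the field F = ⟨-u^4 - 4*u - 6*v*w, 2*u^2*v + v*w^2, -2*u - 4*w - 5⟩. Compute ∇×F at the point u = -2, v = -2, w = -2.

(-8, 14, 4)

(∇×F)₁ = ∂F₃/∂v − ∂F₂/∂w = -2*v*w
(∇×F)₂ = ∂F₁/∂w − ∂F₃/∂u = -6*v + 2
(∇×F)₃ = ∂F₂/∂u − ∂F₁/∂v = 4*u*v + 6*w
∇×F = (-2*v*w, -6*v + 2, 4*u*v + 6*w)
At (-2, -2, -2): (-8, 14, 4).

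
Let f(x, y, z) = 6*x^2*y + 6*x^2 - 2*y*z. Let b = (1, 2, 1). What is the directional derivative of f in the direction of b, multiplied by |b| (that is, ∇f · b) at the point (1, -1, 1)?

∂f/∂x = 12*x*y + 12*x
∂f/∂y = 6*x^2 - 2*z
∂f/∂z = -2*y
∇f at (1, -1, 1) = (0, 4, 2)
∇f · b = (0)(1) + (4)(2) + (2)(1) = 10

10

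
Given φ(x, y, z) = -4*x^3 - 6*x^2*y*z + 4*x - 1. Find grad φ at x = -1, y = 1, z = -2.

(-32, 12, -6)

∂φ/∂x = -12*x^2 - 12*x*y*z + 4
∂φ/∂y = -6*x^2*z
∂φ/∂z = -6*x^2*y
∇φ = (-12*x^2 - 12*x*y*z + 4, -6*x^2*z, -6*x^2*y)
At (-1, 1, -2): (-32, 12, -6).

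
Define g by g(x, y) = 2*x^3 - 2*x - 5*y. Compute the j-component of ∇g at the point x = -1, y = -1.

(∇g)_2 = ∂g/∂y = -5
At (-1, -1): -5.

-5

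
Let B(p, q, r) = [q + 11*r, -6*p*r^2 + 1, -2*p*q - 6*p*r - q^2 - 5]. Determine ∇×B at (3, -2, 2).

(∇×B)₁ = ∂B₃/∂q − ∂B₂/∂r = 12*p*r - 2*p - 2*q
(∇×B)₂ = ∂B₁/∂r − ∂B₃/∂p = 2*q + 6*r + 11
(∇×B)₃ = ∂B₂/∂p − ∂B₁/∂q = -6*r^2 - 1
∇×B = (12*p*r - 2*p - 2*q, 2*q + 6*r + 11, -6*r^2 - 1)
At (3, -2, 2): (70, 19, -25).

(70, 19, -25)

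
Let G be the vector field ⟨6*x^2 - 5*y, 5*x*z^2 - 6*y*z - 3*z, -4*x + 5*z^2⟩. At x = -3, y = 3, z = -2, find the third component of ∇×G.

25

(∇×G)_3 = ∂G₂/∂x − ∂G₁/∂y
= 5*z^2 − (-5)
= 5*z^2 + 5
At (-3, 3, -2): 25.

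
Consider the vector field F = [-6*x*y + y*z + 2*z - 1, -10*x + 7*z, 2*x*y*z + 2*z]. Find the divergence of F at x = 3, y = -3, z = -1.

∂F₁/∂x = -6*y
∂F₂/∂y = 0
∂F₃/∂z = 2*x*y + 2
∇·F = 2*x*y - 6*y + 2
At (3, -3, -1): 2.

2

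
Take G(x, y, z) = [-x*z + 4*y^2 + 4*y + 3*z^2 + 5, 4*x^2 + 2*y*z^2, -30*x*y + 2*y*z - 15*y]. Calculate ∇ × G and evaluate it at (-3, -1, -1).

(69, -33, -20)

(∇×G)₁ = ∂G₃/∂y − ∂G₂/∂z = -30*x - 4*y*z + 2*z - 15
(∇×G)₂ = ∂G₁/∂z − ∂G₃/∂x = -x + 30*y + 6*z
(∇×G)₃ = ∂G₂/∂x − ∂G₁/∂y = 8*x - 8*y - 4
∇×G = (-30*x - 4*y*z + 2*z - 15, -x + 30*y + 6*z, 8*x - 8*y - 4)
At (-3, -1, -1): (69, -33, -20).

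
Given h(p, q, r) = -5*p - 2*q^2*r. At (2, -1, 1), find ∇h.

(-5, 4, -2)

∂h/∂p = -5
∂h/∂q = -4*q*r
∂h/∂r = -2*q^2
∇h = (-5, -4*q*r, -2*q^2)
At (2, -1, 1): (-5, 4, -2).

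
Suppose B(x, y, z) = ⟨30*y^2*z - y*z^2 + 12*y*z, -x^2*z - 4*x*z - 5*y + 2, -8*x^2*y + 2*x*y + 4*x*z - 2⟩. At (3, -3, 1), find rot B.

(∇×B)₁ = ∂B₃/∂y − ∂B₂/∂z = -7*x^2 + 6*x
(∇×B)₂ = ∂B₁/∂z − ∂B₃/∂x = 16*x*y + 30*y^2 - 2*y*z + 10*y - 4*z
(∇×B)₃ = ∂B₂/∂x − ∂B₁/∂y = -2*x*z - 60*y*z + z^2 - 16*z
∇×B = (-7*x^2 + 6*x, 16*x*y + 30*y^2 - 2*y*z + 10*y - 4*z, -2*x*z - 60*y*z + z^2 - 16*z)
At (3, -3, 1): (-45, 98, 159).

(-45, 98, 159)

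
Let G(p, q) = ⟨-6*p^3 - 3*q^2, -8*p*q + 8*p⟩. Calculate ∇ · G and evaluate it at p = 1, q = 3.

-26

∂G₁/∂p = -18*p^2
∂G₂/∂q = -8*p
∇·G = -18*p^2 - 8*p
At (1, 3): -26.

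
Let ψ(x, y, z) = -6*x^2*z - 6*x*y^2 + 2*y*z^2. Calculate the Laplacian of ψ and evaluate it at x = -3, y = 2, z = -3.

80

∂²ψ/∂x² = -12*z
∂²ψ/∂y² = -12*x
∂²ψ/∂z² = 4*y
∇²ψ = -12*x + 4*y - 12*z
At (-3, 2, -3): 80.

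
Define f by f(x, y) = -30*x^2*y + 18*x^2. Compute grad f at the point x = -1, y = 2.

(84, -30)

∂f/∂x = -60*x*y + 36*x
∂f/∂y = -30*x^2
∇f = (-60*x*y + 36*x, -30*x^2)
At (-1, 2): (84, -30).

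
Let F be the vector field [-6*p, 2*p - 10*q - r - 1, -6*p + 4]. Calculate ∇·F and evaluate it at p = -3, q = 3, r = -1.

∂F₁/∂p = -6
∂F₂/∂q = -10
∂F₃/∂r = 0
∇·F = -16
At (-3, 3, -1): -16.

-16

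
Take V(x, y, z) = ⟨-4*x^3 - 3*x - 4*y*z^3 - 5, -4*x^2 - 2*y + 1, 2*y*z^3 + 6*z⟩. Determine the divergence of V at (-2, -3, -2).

∂V₁/∂x = -12*x^2 - 3
∂V₂/∂y = -2
∂V₃/∂z = 6*y*z^2 + 6
∇·V = -12*x^2 + 6*y*z^2 + 1
At (-2, -3, -2): -119.

-119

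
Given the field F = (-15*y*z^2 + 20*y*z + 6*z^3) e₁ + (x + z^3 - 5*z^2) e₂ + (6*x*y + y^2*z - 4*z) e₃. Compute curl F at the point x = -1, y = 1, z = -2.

(-42, 146, 101)

(∇×F)₁ = ∂F₃/∂y − ∂F₂/∂z = 6*x + 2*y*z - 3*z^2 + 10*z
(∇×F)₂ = ∂F₁/∂z − ∂F₃/∂x = -30*y*z + 14*y + 18*z^2
(∇×F)₃ = ∂F₂/∂x − ∂F₁/∂y = 15*z^2 - 20*z + 1
∇×F = (6*x + 2*y*z - 3*z^2 + 10*z, -30*y*z + 14*y + 18*z^2, 15*z^2 - 20*z + 1)
At (-1, 1, -2): (-42, 146, 101).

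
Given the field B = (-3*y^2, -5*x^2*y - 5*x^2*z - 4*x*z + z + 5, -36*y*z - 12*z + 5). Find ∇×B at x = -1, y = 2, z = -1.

(∇×B)₁ = ∂B₃/∂y − ∂B₂/∂z = 5*x^2 + 4*x - 36*z - 1
(∇×B)₂ = ∂B₁/∂z − ∂B₃/∂x = 0
(∇×B)₃ = ∂B₂/∂x − ∂B₁/∂y = -10*x*y - 10*x*z + 6*y - 4*z
∇×B = (5*x^2 + 4*x - 36*z - 1, 0, -10*x*y - 10*x*z + 6*y - 4*z)
At (-1, 2, -1): (36, 0, 26).

(36, 0, 26)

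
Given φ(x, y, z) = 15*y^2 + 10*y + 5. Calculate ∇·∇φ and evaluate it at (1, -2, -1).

30

∂²φ/∂x² = 0
∂²φ/∂y² = 30
∂²φ/∂z² = 0
∇²φ = 30
At (1, -2, -1): 30.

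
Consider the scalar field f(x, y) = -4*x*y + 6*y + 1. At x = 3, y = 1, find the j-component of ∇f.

-6

(∇f)_2 = ∂f/∂y = -4*x + 6
At (3, 1): -6.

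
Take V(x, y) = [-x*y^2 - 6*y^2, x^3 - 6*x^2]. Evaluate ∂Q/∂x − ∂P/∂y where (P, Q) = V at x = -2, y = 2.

∂V₂/∂x = 3*x^2 - 12*x
∂V₁/∂y = -2*x*y - 12*y
Scalar curl = 3*x^2 + 2*x*y - 12*x + 12*y
At (-2, 2): 52.

52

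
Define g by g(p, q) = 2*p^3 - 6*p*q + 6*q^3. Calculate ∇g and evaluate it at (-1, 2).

∂g/∂p = 6*p^2 - 6*q
∂g/∂q = -6*p + 18*q^2
∇g = (6*p^2 - 6*q, -6*p + 18*q^2)
At (-1, 2): (-6, 78).

(-6, 78)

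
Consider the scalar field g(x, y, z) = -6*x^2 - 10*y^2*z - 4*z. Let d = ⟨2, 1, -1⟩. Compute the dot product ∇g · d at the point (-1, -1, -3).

-22

∂g/∂x = -12*x
∂g/∂y = -20*y*z
∂g/∂z = -10*y^2 - 4
∇g at (-1, -1, -3) = (12, -60, -14)
∇g · d = (12)(2) + (-60)(1) + (-14)(-1) = -22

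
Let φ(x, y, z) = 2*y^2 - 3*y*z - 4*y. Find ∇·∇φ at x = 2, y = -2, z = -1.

∂²φ/∂x² = 0
∂²φ/∂y² = 4
∂²φ/∂z² = 0
∇²φ = 4
At (2, -2, -1): 4.

4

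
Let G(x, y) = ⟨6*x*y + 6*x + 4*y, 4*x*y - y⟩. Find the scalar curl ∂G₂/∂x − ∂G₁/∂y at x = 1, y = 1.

-6

∂G₂/∂x = 4*y
∂G₁/∂y = 6*x + 4
Scalar curl = -6*x + 4*y - 4
At (1, 1): -6.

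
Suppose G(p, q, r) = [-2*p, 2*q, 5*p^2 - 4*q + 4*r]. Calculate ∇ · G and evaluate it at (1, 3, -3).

∂G₁/∂p = -2
∂G₂/∂q = 2
∂G₃/∂r = 4
∇·G = 4
At (1, 3, -3): 4.

4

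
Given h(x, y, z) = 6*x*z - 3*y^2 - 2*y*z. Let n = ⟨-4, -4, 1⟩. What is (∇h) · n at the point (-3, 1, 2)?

-28

∂h/∂x = 6*z
∂h/∂y = -6*y - 2*z
∂h/∂z = 6*x - 2*y
∇h at (-3, 1, 2) = (12, -10, -20)
∇h · n = (12)(-4) + (-10)(-4) + (-20)(1) = -28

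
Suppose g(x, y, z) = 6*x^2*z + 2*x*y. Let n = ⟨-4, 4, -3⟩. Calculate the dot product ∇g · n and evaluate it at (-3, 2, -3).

∂g/∂x = 12*x*z + 2*y
∂g/∂y = 2*x
∂g/∂z = 6*x^2
∇g at (-3, 2, -3) = (112, -6, 54)
∇g · n = (112)(-4) + (-6)(4) + (54)(-3) = -634

-634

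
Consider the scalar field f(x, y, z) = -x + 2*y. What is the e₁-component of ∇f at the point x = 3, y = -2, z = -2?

(∇f)_1 = ∂f/∂x = -1
At (3, -2, -2): -1.

-1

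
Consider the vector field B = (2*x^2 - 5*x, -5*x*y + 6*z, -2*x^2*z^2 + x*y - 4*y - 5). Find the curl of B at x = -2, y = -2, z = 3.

(-12, -70, 10)

(∇×B)₁ = ∂B₃/∂y − ∂B₂/∂z = x - 10
(∇×B)₂ = ∂B₁/∂z − ∂B₃/∂x = 4*x*z^2 - y
(∇×B)₃ = ∂B₂/∂x − ∂B₁/∂y = -5*y
∇×B = (x - 10, 4*x*z^2 - y, -5*y)
At (-2, -2, 3): (-12, -70, 10).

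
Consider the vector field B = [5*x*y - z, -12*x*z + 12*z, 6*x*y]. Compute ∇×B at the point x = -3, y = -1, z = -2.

(-66, 5, 39)

(∇×B)₁ = ∂B₃/∂y − ∂B₂/∂z = 18*x - 12
(∇×B)₂ = ∂B₁/∂z − ∂B₃/∂x = -6*y - 1
(∇×B)₃ = ∂B₂/∂x − ∂B₁/∂y = -5*x - 12*z
∇×B = (18*x - 12, -6*y - 1, -5*x - 12*z)
At (-3, -1, -2): (-66, 5, 39).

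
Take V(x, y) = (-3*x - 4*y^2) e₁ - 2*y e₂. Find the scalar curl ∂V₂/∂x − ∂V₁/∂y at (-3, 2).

16

∂V₂/∂x = 0
∂V₁/∂y = -8*y
Scalar curl = 8*y
At (-3, 2): 16.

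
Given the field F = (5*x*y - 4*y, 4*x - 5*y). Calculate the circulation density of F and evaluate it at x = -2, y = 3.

18

∂F₂/∂x = 4
∂F₁/∂y = 5*x - 4
Scalar curl = -5*x + 8
At (-2, 3): 18.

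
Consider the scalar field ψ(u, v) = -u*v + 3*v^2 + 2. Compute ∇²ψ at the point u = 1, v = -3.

∂²ψ/∂u² = 0
∂²ψ/∂v² = 6
∇²ψ = 6
At (1, -3): 6.

6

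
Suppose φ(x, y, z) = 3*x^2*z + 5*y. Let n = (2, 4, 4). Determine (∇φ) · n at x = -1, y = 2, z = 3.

-4

∂φ/∂x = 6*x*z
∂φ/∂y = 5
∂φ/∂z = 3*x^2
∇φ at (-1, 2, 3) = (-18, 5, 3)
∇φ · n = (-18)(2) + (5)(4) + (3)(4) = -4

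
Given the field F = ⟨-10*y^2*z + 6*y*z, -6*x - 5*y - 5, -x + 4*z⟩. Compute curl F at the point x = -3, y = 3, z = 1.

(∇×F)₁ = ∂F₃/∂y − ∂F₂/∂z = 0
(∇×F)₂ = ∂F₁/∂z − ∂F₃/∂x = -10*y^2 + 6*y + 1
(∇×F)₃ = ∂F₂/∂x − ∂F₁/∂y = 20*y*z - 6*z - 6
∇×F = (0, -10*y^2 + 6*y + 1, 20*y*z - 6*z - 6)
At (-3, 3, 1): (0, -71, 48).

(0, -71, 48)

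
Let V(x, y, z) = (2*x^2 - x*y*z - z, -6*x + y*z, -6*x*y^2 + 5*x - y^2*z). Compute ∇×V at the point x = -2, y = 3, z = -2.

(∇×V)₁ = ∂V₃/∂y − ∂V₂/∂z = -12*x*y - 2*y*z - y
(∇×V)₂ = ∂V₁/∂z − ∂V₃/∂x = -x*y + 6*y^2 - 6
(∇×V)₃ = ∂V₂/∂x − ∂V₁/∂y = x*z - 6
∇×V = (-12*x*y - 2*y*z - y, -x*y + 6*y^2 - 6, x*z - 6)
At (-2, 3, -2): (81, 54, -2).

(81, 54, -2)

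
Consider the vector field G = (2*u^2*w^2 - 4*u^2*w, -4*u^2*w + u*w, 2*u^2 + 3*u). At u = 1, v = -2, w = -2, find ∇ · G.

32

∂G₁/∂u = 4*u*w^2 - 8*u*w
∂G₂/∂v = 0
∂G₃/∂w = 0
∇·G = 4*u*w^2 - 8*u*w
At (1, -2, -2): 32.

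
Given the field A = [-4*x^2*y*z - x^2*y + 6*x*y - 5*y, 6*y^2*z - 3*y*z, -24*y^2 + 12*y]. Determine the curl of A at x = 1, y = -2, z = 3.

(∇×A)₁ = ∂A₃/∂y − ∂A₂/∂z = -6*y^2 - 45*y + 12
(∇×A)₂ = ∂A₁/∂z − ∂A₃/∂x = -4*x^2*y
(∇×A)₃ = ∂A₂/∂x − ∂A₁/∂y = 4*x^2*z + x^2 - 6*x + 5
∇×A = (-6*y^2 - 45*y + 12, -4*x^2*y, 4*x^2*z + x^2 - 6*x + 5)
At (1, -2, 3): (78, 8, 12).

(78, 8, 12)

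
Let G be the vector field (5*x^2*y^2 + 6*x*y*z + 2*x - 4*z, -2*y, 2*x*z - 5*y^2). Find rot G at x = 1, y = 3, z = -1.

(∇×G)₁ = ∂G₃/∂y − ∂G₂/∂z = -10*y
(∇×G)₂ = ∂G₁/∂z − ∂G₃/∂x = 6*x*y - 2*z - 4
(∇×G)₃ = ∂G₂/∂x − ∂G₁/∂y = -10*x^2*y - 6*x*z
∇×G = (-10*y, 6*x*y - 2*z - 4, -10*x^2*y - 6*x*z)
At (1, 3, -1): (-30, 16, -24).

(-30, 16, -24)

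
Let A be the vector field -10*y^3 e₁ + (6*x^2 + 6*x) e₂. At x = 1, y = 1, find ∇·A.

0

∂A₁/∂x = 0
∂A₂/∂y = 0
∇·A = 0
At (1, 1): 0.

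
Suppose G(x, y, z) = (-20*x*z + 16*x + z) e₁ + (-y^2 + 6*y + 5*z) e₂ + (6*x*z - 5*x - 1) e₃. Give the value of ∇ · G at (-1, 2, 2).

-28

∂G₁/∂x = -20*z + 16
∂G₂/∂y = -2*y + 6
∂G₃/∂z = 6*x
∇·G = 6*x - 2*y - 20*z + 22
At (-1, 2, 2): -28.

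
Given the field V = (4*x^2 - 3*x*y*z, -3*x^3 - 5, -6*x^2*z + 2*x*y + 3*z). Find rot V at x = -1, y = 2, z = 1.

(-2, -10, -12)

(∇×V)₁ = ∂V₃/∂y − ∂V₂/∂z = 2*x
(∇×V)₂ = ∂V₁/∂z − ∂V₃/∂x = -3*x*y + 12*x*z - 2*y
(∇×V)₃ = ∂V₂/∂x − ∂V₁/∂y = -9*x^2 + 3*x*z
∇×V = (2*x, -3*x*y + 12*x*z - 2*y, -9*x^2 + 3*x*z)
At (-1, 2, 1): (-2, -10, -12).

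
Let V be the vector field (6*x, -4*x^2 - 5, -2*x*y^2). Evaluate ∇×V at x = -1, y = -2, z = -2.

(∇×V)₁ = ∂V₃/∂y − ∂V₂/∂z = -4*x*y
(∇×V)₂ = ∂V₁/∂z − ∂V₃/∂x = 2*y^2
(∇×V)₃ = ∂V₂/∂x − ∂V₁/∂y = -8*x
∇×V = (-4*x*y, 2*y^2, -8*x)
At (-1, -2, -2): (-8, 8, 8).

(-8, 8, 8)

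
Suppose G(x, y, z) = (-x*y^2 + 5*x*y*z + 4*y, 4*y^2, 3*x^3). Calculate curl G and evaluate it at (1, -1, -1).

(∇×G)₁ = ∂G₃/∂y − ∂G₂/∂z = 0
(∇×G)₂ = ∂G₁/∂z − ∂G₃/∂x = -9*x^2 + 5*x*y
(∇×G)₃ = ∂G₂/∂x − ∂G₁/∂y = 2*x*y - 5*x*z - 4
∇×G = (0, -9*x^2 + 5*x*y, 2*x*y - 5*x*z - 4)
At (1, -1, -1): (0, -14, -1).

(0, -14, -1)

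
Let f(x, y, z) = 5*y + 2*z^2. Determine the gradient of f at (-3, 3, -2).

∂f/∂x = 0
∂f/∂y = 5
∂f/∂z = 4*z
∇f = (0, 5, 4*z)
At (-3, 3, -2): (0, 5, -8).

(0, 5, -8)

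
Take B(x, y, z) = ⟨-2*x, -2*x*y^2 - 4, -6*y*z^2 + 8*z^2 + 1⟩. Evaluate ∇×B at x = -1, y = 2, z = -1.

(∇×B)₁ = ∂B₃/∂y − ∂B₂/∂z = -6*z^2
(∇×B)₂ = ∂B₁/∂z − ∂B₃/∂x = 0
(∇×B)₃ = ∂B₂/∂x − ∂B₁/∂y = -2*y^2
∇×B = (-6*z^2, 0, -2*y^2)
At (-1, 2, -1): (-6, 0, -8).

(-6, 0, -8)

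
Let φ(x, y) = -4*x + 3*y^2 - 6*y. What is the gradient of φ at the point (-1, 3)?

(-4, 12)

∂φ/∂x = -4
∂φ/∂y = 6*y - 6
∇φ = (-4, 6*y - 6)
At (-1, 3): (-4, 12).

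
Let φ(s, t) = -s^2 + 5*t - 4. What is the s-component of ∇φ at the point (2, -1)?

(∇φ)_1 = ∂φ/∂s = -2*s
At (2, -1): -4.

-4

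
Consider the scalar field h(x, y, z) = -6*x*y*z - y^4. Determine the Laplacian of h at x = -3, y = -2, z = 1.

-48

∂²h/∂x² = 0
∂²h/∂y² = -12*y^2
∂²h/∂z² = 0
∇²h = -12*y^2
At (-3, -2, 1): -48.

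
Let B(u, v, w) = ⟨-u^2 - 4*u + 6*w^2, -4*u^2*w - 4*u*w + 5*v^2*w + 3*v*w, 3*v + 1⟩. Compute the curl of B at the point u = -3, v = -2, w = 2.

(∇×B)₁ = ∂B₃/∂v − ∂B₂/∂w = 4*u^2 + 4*u - 5*v^2 - 3*v + 3
(∇×B)₂ = ∂B₁/∂w − ∂B₃/∂u = 12*w
(∇×B)₃ = ∂B₂/∂u − ∂B₁/∂v = -8*u*w - 4*w
∇×B = (4*u^2 + 4*u - 5*v^2 - 3*v + 3, 12*w, -8*u*w - 4*w)
At (-3, -2, 2): (13, 24, 40).

(13, 24, 40)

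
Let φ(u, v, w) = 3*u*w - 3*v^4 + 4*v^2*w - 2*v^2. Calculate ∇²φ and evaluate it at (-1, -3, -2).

∂²φ/∂u² = 0
∂²φ/∂v² = 4*(-9*v^2 + 2*w - 1)
∂²φ/∂w² = 0
∇²φ = -36*v^2 + 8*w - 4
At (-1, -3, -2): -344.

-344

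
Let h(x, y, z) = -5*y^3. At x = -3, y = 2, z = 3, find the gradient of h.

(0, -60, 0)

∂h/∂x = 0
∂h/∂y = -15*y^2
∂h/∂z = 0
∇h = (0, -15*y^2, 0)
At (-3, 2, 3): (0, -60, 0).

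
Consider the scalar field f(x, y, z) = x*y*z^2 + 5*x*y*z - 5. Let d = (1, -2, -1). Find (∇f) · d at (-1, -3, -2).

3

∂f/∂x = y*z^2 + 5*y*z
∂f/∂y = x*z^2 + 5*x*z
∂f/∂z = 2*x*y*z + 5*x*y
∇f at (-1, -3, -2) = (18, 6, 3)
∇f · d = (18)(1) + (6)(-2) + (3)(-1) = 3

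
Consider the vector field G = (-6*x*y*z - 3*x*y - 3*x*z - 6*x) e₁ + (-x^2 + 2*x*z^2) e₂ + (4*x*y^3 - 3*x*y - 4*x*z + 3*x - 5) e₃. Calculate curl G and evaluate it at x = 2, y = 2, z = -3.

(114, -71, -16)

(∇×G)₁ = ∂G₃/∂y − ∂G₂/∂z = 12*x*y^2 - 4*x*z - 3*x
(∇×G)₂ = ∂G₁/∂z − ∂G₃/∂x = -6*x*y - 3*x - 4*y^3 + 3*y + 4*z - 3
(∇×G)₃ = ∂G₂/∂x − ∂G₁/∂y = 6*x*z + x + 2*z^2
∇×G = (12*x*y^2 - 4*x*z - 3*x, -6*x*y - 3*x - 4*y^3 + 3*y + 4*z - 3, 6*x*z + x + 2*z^2)
At (2, 2, -3): (114, -71, -16).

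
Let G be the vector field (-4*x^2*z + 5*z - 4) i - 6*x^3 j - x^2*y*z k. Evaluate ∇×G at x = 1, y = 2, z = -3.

(∇×G)₁ = ∂G₃/∂y − ∂G₂/∂z = -x^2*z
(∇×G)₂ = ∂G₁/∂z − ∂G₃/∂x = -4*x^2 + 2*x*y*z + 5
(∇×G)₃ = ∂G₂/∂x − ∂G₁/∂y = -18*x^2
∇×G = (-x^2*z, -4*x^2 + 2*x*y*z + 5, -18*x^2)
At (1, 2, -3): (3, -11, -18).

(3, -11, -18)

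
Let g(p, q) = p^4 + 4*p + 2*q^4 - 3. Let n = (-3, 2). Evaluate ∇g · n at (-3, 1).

∂g/∂p = 4*p^3 + 4
∂g/∂q = 8*q^3
∇g at (-3, 1) = (-104, 8)
∇g · n = (-104)(-3) + (8)(2) = 328

328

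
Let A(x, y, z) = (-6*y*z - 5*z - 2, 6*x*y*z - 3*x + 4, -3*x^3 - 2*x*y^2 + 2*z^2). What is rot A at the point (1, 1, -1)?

(∇×A)₁ = ∂A₃/∂y − ∂A₂/∂z = -10*x*y
(∇×A)₂ = ∂A₁/∂z − ∂A₃/∂x = 9*x^2 + 2*y^2 - 6*y - 5
(∇×A)₃ = ∂A₂/∂x − ∂A₁/∂y = 6*y*z + 6*z - 3
∇×A = (-10*x*y, 9*x^2 + 2*y^2 - 6*y - 5, 6*y*z + 6*z - 3)
At (1, 1, -1): (-10, 0, -15).

(-10, 0, -15)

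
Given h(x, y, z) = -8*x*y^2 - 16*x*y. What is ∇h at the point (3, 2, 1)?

∂h/∂x = -8*y^2 - 16*y
∂h/∂y = -16*x*y - 16*x
∂h/∂z = 0
∇h = (-8*y^2 - 16*y, -16*x*y - 16*x, 0)
At (3, 2, 1): (-64, -144, 0).

(-64, -144, 0)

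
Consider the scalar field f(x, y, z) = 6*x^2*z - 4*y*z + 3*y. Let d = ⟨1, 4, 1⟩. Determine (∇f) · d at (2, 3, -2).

∂f/∂x = 12*x*z
∂f/∂y = -4*z + 3
∂f/∂z = 6*x^2 - 4*y
∇f at (2, 3, -2) = (-48, 11, 12)
∇f · d = (-48)(1) + (11)(4) + (12)(1) = 8

8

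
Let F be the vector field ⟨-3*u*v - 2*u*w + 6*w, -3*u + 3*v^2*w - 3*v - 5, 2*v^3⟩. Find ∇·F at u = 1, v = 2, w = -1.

∂F₁/∂u = -3*v - 2*w
∂F₂/∂v = 6*v*w - 3
∂F₃/∂w = 0
∇·F = 6*v*w - 3*v - 2*w - 3
At (1, 2, -1): -19.

-19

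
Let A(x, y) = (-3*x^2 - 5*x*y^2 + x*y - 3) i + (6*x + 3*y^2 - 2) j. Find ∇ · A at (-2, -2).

∂A₁/∂x = -6*x - 5*y^2 + y
∂A₂/∂y = 6*y
∇·A = -6*x - 5*y^2 + 7*y
At (-2, -2): -22.

-22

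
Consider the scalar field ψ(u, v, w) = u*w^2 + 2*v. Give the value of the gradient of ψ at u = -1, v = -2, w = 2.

(4, 2, -4)

∂ψ/∂u = w^2
∂ψ/∂v = 2
∂ψ/∂w = 2*u*w
∇ψ = (w^2, 2, 2*u*w)
At (-1, -2, 2): (4, 2, -4).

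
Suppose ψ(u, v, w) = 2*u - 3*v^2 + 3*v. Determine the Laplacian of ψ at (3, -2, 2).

∂²ψ/∂u² = 0
∂²ψ/∂v² = -6
∂²ψ/∂w² = 0
∇²ψ = -6
At (3, -2, 2): -6.

-6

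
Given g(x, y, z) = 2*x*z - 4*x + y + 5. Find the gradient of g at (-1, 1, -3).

∂g/∂x = 2*z - 4
∂g/∂y = 1
∂g/∂z = 2*x
∇g = (2*z - 4, 1, 2*x)
At (-1, 1, -3): (-10, 1, -2).

(-10, 1, -2)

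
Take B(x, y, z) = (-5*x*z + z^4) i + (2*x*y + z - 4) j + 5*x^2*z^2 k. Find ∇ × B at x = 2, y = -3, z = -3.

(∇×B)₁ = ∂B₃/∂y − ∂B₂/∂z = -1
(∇×B)₂ = ∂B₁/∂z − ∂B₃/∂x = -10*x*z^2 - 5*x + 4*z^3
(∇×B)₃ = ∂B₂/∂x − ∂B₁/∂y = 2*y
∇×B = (-1, -10*x*z^2 - 5*x + 4*z^3, 2*y)
At (2, -3, -3): (-1, -298, -6).

(-1, -298, -6)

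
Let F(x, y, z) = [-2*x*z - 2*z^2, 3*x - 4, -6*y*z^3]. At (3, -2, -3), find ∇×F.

(∇×F)₁ = ∂F₃/∂y − ∂F₂/∂z = -6*z^3
(∇×F)₂ = ∂F₁/∂z − ∂F₃/∂x = -2*x - 4*z
(∇×F)₃ = ∂F₂/∂x − ∂F₁/∂y = 3
∇×F = (-6*z^3, -2*x - 4*z, 3)
At (3, -2, -3): (162, 6, 3).

(162, 6, 3)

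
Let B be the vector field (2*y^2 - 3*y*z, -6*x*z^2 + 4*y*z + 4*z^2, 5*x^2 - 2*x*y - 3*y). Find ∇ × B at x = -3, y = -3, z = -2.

(∇×B)₁ = ∂B₃/∂y − ∂B₂/∂z = 12*x*z - 2*x - 4*y - 8*z - 3
(∇×B)₂ = ∂B₁/∂z − ∂B₃/∂x = -10*x - y
(∇×B)₃ = ∂B₂/∂x − ∂B₁/∂y = -4*y - 6*z^2 + 3*z
∇×B = (12*x*z - 2*x - 4*y - 8*z - 3, -10*x - y, -4*y - 6*z^2 + 3*z)
At (-3, -3, -2): (103, 33, -18).

(103, 33, -18)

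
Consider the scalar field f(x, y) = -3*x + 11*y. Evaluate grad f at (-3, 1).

∂f/∂x = -3
∂f/∂y = 11
∇f = (-3, 11)
At (-3, 1): (-3, 11).

(-3, 11)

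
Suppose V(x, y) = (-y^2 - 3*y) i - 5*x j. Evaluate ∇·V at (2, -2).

∂V₁/∂x = 0
∂V₂/∂y = 0
∇·V = 0
At (2, -2): 0.

0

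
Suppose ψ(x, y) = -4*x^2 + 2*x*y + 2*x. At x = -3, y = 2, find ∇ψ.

(30, -6)

∂ψ/∂x = -8*x + 2*y + 2
∂ψ/∂y = 2*x
∇ψ = (-8*x + 2*y + 2, 2*x)
At (-3, 2): (30, -6).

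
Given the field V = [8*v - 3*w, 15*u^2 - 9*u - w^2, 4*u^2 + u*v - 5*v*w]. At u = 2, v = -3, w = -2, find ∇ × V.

(8, -16, 43)

(∇×V)₁ = ∂V₃/∂v − ∂V₂/∂w = u - 3*w
(∇×V)₂ = ∂V₁/∂w − ∂V₃/∂u = -8*u - v - 3
(∇×V)₃ = ∂V₂/∂u − ∂V₁/∂v = 30*u - 17
∇×V = (u - 3*w, -8*u - v - 3, 30*u - 17)
At (2, -3, -2): (8, -16, 43).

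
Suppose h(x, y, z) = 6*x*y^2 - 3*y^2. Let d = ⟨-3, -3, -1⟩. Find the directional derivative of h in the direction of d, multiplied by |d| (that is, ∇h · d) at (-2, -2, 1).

-252

∂h/∂x = 6*y^2
∂h/∂y = 12*x*y - 6*y
∂h/∂z = 0
∇h at (-2, -2, 1) = (24, 60, 0)
∇h · d = (24)(-3) + (60)(-3) + (0)(-1) = -252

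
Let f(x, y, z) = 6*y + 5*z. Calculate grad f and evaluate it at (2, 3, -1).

(0, 6, 5)

∂f/∂x = 0
∂f/∂y = 6
∂f/∂z = 5
∇f = (0, 6, 5)
At (2, 3, -1): (0, 6, 5).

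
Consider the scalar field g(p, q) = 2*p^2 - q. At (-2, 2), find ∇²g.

∂²g/∂p² = 4
∂²g/∂q² = 0
∇²g = 4
At (-2, 2): 4.

4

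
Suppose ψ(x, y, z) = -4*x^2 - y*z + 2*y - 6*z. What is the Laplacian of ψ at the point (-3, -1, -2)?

∂²ψ/∂x² = -8
∂²ψ/∂y² = 0
∂²ψ/∂z² = 0
∇²ψ = -8
At (-3, -1, -2): -8.

-8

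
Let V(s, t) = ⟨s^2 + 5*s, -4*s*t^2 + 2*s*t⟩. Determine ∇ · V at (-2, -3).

-51

∂V₁/∂s = 2*s + 5
∂V₂/∂t = -8*s*t + 2*s
∇·V = -8*s*t + 4*s + 5
At (-2, -3): -51.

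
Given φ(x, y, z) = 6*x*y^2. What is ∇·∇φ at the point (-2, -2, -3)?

∂²φ/∂x² = 0
∂²φ/∂y² = 12*x
∂²φ/∂z² = 0
∇²φ = 12*x
At (-2, -2, -3): -24.

-24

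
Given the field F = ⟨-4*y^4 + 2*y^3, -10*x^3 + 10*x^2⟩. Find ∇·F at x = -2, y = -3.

0

∂F₁/∂x = 0
∂F₂/∂y = 0
∇·F = 0
At (-2, -3): 0.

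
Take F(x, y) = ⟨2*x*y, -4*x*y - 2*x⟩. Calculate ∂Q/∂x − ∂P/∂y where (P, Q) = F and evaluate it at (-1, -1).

∂F₂/∂x = -4*y - 2
∂F₁/∂y = 2*x
Scalar curl = -2*x - 4*y - 2
At (-1, -1): 4.

4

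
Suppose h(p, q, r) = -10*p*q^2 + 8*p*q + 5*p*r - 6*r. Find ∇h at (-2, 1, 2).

(8, 24, -16)

∂h/∂p = -10*q^2 + 8*q + 5*r
∂h/∂q = -20*p*q + 8*p
∂h/∂r = 5*p - 6
∇h = (-10*q^2 + 8*q + 5*r, -20*p*q + 8*p, 5*p - 6)
At (-2, 1, 2): (8, 24, -16).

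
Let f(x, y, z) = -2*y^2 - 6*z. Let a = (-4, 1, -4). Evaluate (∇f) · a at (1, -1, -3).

28

∂f/∂x = 0
∂f/∂y = -4*y
∂f/∂z = -6
∇f at (1, -1, -3) = (0, 4, -6)
∇f · a = (0)(-4) + (4)(1) + (-6)(-4) = 28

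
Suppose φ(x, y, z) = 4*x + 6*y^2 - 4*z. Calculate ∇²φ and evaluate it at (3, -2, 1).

∂²φ/∂x² = 0
∂²φ/∂y² = 12
∂²φ/∂z² = 0
∇²φ = 12
At (3, -2, 1): 12.

12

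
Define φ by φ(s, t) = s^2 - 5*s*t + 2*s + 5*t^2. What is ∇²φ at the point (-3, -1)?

∂²φ/∂s² = 2
∂²φ/∂t² = 10
∇²φ = 12
At (-3, -1): 12.

12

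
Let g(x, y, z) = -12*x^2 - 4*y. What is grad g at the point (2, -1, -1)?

∂g/∂x = -24*x
∂g/∂y = -4
∂g/∂z = 0
∇g = (-24*x, -4, 0)
At (2, -1, -1): (-48, -4, 0).

(-48, -4, 0)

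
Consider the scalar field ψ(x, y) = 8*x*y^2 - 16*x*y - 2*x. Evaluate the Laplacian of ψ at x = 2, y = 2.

∂²ψ/∂x² = 0
∂²ψ/∂y² = 16*x
∇²ψ = 16*x
At (2, 2): 32.

32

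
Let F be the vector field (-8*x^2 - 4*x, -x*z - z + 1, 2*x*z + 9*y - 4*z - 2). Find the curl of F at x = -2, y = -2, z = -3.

(∇×F)₁ = ∂F₃/∂y − ∂F₂/∂z = x + 10
(∇×F)₂ = ∂F₁/∂z − ∂F₃/∂x = -2*z
(∇×F)₃ = ∂F₂/∂x − ∂F₁/∂y = -z
∇×F = (x + 10, -2*z, -z)
At (-2, -2, -3): (8, 6, 3).

(8, 6, 3)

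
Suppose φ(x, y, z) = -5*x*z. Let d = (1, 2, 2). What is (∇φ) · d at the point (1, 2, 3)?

∂φ/∂x = -5*z
∂φ/∂y = 0
∂φ/∂z = -5*x
∇φ at (1, 2, 3) = (-15, 0, -5)
∇φ · d = (-15)(1) + (0)(2) + (-5)(2) = -25

-25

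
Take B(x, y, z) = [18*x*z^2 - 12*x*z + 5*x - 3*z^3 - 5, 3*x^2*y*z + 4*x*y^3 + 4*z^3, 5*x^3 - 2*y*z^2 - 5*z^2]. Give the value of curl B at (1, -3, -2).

(∇×B)₁ = ∂B₃/∂y − ∂B₂/∂z = -3*x^2*y - 14*z^2
(∇×B)₂ = ∂B₁/∂z − ∂B₃/∂x = -15*x^2 + 36*x*z - 12*x - 9*z^2
(∇×B)₃ = ∂B₂/∂x − ∂B₁/∂y = 6*x*y*z + 4*y^3
∇×B = (-3*x^2*y - 14*z^2, -15*x^2 + 36*x*z - 12*x - 9*z^2, 6*x*y*z + 4*y^3)
At (1, -3, -2): (-47, -135, -72).

(-47, -135, -72)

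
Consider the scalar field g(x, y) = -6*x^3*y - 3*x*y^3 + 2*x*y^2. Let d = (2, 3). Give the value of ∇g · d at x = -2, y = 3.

0

∂g/∂x = -18*x^2*y - 3*y^3 + 2*y^2
∂g/∂y = -6*x^3 - 9*x*y^2 + 4*x*y
∇g at (-2, 3) = (-279, 186)
∇g · d = (-279)(2) + (186)(3) = 0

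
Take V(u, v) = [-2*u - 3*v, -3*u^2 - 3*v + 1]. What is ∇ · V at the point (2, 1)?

∂V₁/∂u = -2
∂V₂/∂v = -3
∇·V = -5
At (2, 1): -5.

-5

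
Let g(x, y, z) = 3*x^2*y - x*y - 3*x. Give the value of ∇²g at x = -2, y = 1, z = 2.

∂²g/∂x² = 6*y
∂²g/∂y² = 0
∂²g/∂z² = 0
∇²g = 6*y
At (-2, 1, 2): 6.

6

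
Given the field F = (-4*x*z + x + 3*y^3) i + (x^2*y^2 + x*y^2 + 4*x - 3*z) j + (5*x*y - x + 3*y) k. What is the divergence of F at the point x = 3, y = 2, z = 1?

∂F₁/∂x = -4*z + 1
∂F₂/∂y = 2*x^2*y + 2*x*y
∂F₃/∂z = 0
∇·F = 2*x^2*y + 2*x*y - 4*z + 1
At (3, 2, 1): 45.

45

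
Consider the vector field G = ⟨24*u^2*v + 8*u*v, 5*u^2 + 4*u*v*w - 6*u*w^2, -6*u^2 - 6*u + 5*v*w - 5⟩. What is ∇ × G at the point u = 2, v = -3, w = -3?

(∇×G)₁ = ∂G₃/∂v − ∂G₂/∂w = -4*u*v + 12*u*w + 5*w
(∇×G)₂ = ∂G₁/∂w − ∂G₃/∂u = 12*u + 6
(∇×G)₃ = ∂G₂/∂u − ∂G₁/∂v = -24*u^2 + 2*u + 4*v*w - 6*w^2
∇×G = (-4*u*v + 12*u*w + 5*w, 12*u + 6, -24*u^2 + 2*u + 4*v*w - 6*w^2)
At (2, -3, -3): (-63, 30, -110).

(-63, 30, -110)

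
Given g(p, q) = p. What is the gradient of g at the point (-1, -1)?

(1, 0)

∂g/∂p = 1
∂g/∂q = 0
∇g = (1, 0)
At (-1, -1): (1, 0).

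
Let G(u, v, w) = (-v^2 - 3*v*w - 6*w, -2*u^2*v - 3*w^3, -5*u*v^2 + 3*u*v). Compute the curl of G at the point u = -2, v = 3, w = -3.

(∇×G)₁ = ∂G₃/∂v − ∂G₂/∂w = -10*u*v + 3*u + 9*w^2
(∇×G)₂ = ∂G₁/∂w − ∂G₃/∂u = 5*v^2 - 6*v - 6
(∇×G)₃ = ∂G₂/∂u − ∂G₁/∂v = -4*u*v + 2*v + 3*w
∇×G = (-10*u*v + 3*u + 9*w^2, 5*v^2 - 6*v - 6, -4*u*v + 2*v + 3*w)
At (-2, 3, -3): (135, 21, 21).

(135, 21, 21)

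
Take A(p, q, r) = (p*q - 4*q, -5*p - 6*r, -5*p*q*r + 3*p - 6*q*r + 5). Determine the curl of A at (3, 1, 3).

(-57, 12, -4)

(∇×A)₁ = ∂A₃/∂q − ∂A₂/∂r = -5*p*r - 6*r + 6
(∇×A)₂ = ∂A₁/∂r − ∂A₃/∂p = 5*q*r - 3
(∇×A)₃ = ∂A₂/∂p − ∂A₁/∂q = -p - 1
∇×A = (-5*p*r - 6*r + 6, 5*q*r - 3, -p - 1)
At (3, 1, 3): (-57, 12, -4).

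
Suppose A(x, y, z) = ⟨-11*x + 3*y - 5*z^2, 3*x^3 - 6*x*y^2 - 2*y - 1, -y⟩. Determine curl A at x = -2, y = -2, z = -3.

(∇×A)₁ = ∂A₃/∂y − ∂A₂/∂z = -1
(∇×A)₂ = ∂A₁/∂z − ∂A₃/∂x = -10*z
(∇×A)₃ = ∂A₂/∂x − ∂A₁/∂y = 9*x^2 - 6*y^2 - 3
∇×A = (-1, -10*z, 9*x^2 - 6*y^2 - 3)
At (-2, -2, -3): (-1, 30, 9).

(-1, 30, 9)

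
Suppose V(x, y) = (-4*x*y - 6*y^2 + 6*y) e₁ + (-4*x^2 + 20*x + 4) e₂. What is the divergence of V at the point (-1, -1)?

4

∂V₁/∂x = -4*y
∂V₂/∂y = 0
∇·V = -4*y
At (-1, -1): 4.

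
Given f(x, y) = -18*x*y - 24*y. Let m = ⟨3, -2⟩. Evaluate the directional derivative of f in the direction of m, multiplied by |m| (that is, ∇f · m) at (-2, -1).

∂f/∂x = -18*y
∂f/∂y = -18*x - 24
∇f at (-2, -1) = (18, 12)
∇f · m = (18)(3) + (12)(-2) = 30

30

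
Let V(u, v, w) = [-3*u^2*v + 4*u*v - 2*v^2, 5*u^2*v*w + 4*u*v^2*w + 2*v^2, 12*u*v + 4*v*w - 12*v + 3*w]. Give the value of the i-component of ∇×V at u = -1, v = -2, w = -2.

(∇×V)_1 = ∂V₃/∂v − ∂V₂/∂w
= 12*u + 4*w - 12 − (5*u^2*v + 4*u*v^2)
= -5*u^2*v - 4*u*v^2 + 12*u + 4*w - 12
At (-1, -2, -2): -6.

-6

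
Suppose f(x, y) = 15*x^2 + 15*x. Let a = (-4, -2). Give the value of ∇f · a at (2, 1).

-300

∂f/∂x = 30*x + 15
∂f/∂y = 0
∇f at (2, 1) = (75, 0)
∇f · a = (75)(-4) + (0)(-2) = -300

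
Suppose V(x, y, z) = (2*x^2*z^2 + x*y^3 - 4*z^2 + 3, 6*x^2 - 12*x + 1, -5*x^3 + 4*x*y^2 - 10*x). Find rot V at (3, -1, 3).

(∇×V)₁ = ∂V₃/∂y − ∂V₂/∂z = 8*x*y
(∇×V)₂ = ∂V₁/∂z − ∂V₃/∂x = 4*x^2*z + 15*x^2 - 4*y^2 - 8*z + 10
(∇×V)₃ = ∂V₂/∂x − ∂V₁/∂y = -3*x*y^2 + 12*x - 12
∇×V = (8*x*y, 4*x^2*z + 15*x^2 - 4*y^2 - 8*z + 10, -3*x*y^2 + 12*x - 12)
At (3, -1, 3): (-24, 225, 15).

(-24, 225, 15)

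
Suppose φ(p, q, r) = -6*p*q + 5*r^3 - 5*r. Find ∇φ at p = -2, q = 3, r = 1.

(-18, 12, 10)

∂φ/∂p = -6*q
∂φ/∂q = -6*p
∂φ/∂r = 15*r^2 - 5
∇φ = (-6*q, -6*p, 15*r^2 - 5)
At (-2, 3, 1): (-18, 12, 10).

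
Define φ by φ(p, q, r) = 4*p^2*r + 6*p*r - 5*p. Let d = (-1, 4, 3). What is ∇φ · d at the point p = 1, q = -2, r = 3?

-7

∂φ/∂p = 8*p*r + 6*r - 5
∂φ/∂q = 0
∂φ/∂r = 4*p^2 + 6*p
∇φ at (1, -2, 3) = (37, 0, 10)
∇φ · d = (37)(-1) + (0)(4) + (10)(3) = -7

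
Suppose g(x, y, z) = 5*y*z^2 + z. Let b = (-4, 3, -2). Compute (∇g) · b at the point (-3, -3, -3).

∂g/∂x = 0
∂g/∂y = 5*z^2
∂g/∂z = 10*y*z + 1
∇g at (-3, -3, -3) = (0, 45, 91)
∇g · b = (0)(-4) + (45)(3) + (91)(-2) = -47

-47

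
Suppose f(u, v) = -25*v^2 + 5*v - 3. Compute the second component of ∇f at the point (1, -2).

(∇f)_2 = ∂f/∂v = -50*v + 5
At (1, -2): 105.

105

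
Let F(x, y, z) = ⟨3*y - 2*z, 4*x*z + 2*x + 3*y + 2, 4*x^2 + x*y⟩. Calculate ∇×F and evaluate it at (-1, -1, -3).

(∇×F)₁ = ∂F₃/∂y − ∂F₂/∂z = -3*x
(∇×F)₂ = ∂F₁/∂z − ∂F₃/∂x = -8*x - y - 2
(∇×F)₃ = ∂F₂/∂x − ∂F₁/∂y = 4*z - 1
∇×F = (-3*x, -8*x - y - 2, 4*z - 1)
At (-1, -1, -3): (3, 7, -13).

(3, 7, -13)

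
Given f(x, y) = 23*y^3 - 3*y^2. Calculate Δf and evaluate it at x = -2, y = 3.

∂²f/∂x² = 0
∂²f/∂y² = 6*(23*y - 1)
∇²f = 138*y - 6
At (-2, 3): 408.

408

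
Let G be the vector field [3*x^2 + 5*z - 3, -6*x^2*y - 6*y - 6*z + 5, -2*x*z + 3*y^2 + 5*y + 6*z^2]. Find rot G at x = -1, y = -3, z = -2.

(∇×G)₁ = ∂G₃/∂y − ∂G₂/∂z = 6*y + 11
(∇×G)₂ = ∂G₁/∂z − ∂G₃/∂x = 2*z + 5
(∇×G)₃ = ∂G₂/∂x − ∂G₁/∂y = -12*x*y
∇×G = (6*y + 11, 2*z + 5, -12*x*y)
At (-1, -3, -2): (-7, 1, -36).

(-7, 1, -36)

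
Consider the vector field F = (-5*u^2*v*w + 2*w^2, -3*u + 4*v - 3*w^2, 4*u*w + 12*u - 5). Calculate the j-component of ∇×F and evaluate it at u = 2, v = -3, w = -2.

(∇×F)_2 = ∂F₁/∂w − ∂F₃/∂u
= -5*u^2*v + 4*w − (4*w + 12)
= -5*u^2*v - 12
At (2, -3, -2): 48.

48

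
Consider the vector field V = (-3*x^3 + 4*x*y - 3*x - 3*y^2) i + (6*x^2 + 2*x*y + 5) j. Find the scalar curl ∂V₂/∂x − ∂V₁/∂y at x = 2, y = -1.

∂V₂/∂x = 12*x + 2*y
∂V₁/∂y = 4*x - 6*y
Scalar curl = 8*x + 8*y
At (2, -1): 8.

8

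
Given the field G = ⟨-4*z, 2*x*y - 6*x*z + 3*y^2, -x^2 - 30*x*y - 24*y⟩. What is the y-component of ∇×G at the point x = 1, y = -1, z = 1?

-32

(∇×G)_2 = ∂G₁/∂z − ∂G₃/∂x
= -4 − (-2*x - 30*y)
= 2*x + 30*y - 4
At (1, -1, 1): -32.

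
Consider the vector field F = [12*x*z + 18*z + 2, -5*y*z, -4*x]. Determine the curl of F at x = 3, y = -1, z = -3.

(∇×F)₁ = ∂F₃/∂y − ∂F₂/∂z = 5*y
(∇×F)₂ = ∂F₁/∂z − ∂F₃/∂x = 12*x + 22
(∇×F)₃ = ∂F₂/∂x − ∂F₁/∂y = 0
∇×F = (5*y, 12*x + 22, 0)
At (3, -1, -3): (-5, 58, 0).

(-5, 58, 0)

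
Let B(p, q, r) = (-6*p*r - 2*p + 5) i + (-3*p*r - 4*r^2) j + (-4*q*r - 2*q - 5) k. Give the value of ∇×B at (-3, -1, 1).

(∇×B)₁ = ∂B₃/∂q − ∂B₂/∂r = 3*p + 4*r - 2
(∇×B)₂ = ∂B₁/∂r − ∂B₃/∂p = -6*p
(∇×B)₃ = ∂B₂/∂p − ∂B₁/∂q = -3*r
∇×B = (3*p + 4*r - 2, -6*p, -3*r)
At (-3, -1, 1): (-7, 18, -3).

(-7, 18, -3)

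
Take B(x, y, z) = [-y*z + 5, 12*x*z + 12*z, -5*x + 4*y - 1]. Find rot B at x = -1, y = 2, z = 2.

(∇×B)₁ = ∂B₃/∂y − ∂B₂/∂z = -12*x - 8
(∇×B)₂ = ∂B₁/∂z − ∂B₃/∂x = -y + 5
(∇×B)₃ = ∂B₂/∂x − ∂B₁/∂y = 13*z
∇×B = (-12*x - 8, -y + 5, 13*z)
At (-1, 2, 2): (4, 3, 26).

(4, 3, 26)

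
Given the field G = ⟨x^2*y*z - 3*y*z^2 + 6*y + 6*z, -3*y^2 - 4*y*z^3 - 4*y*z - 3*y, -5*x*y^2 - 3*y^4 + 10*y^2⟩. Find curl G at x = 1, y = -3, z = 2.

(138, 84, 4)

(∇×G)₁ = ∂G₃/∂y − ∂G₂/∂z = -10*x*y - 12*y^3 + 12*y*z^2 + 24*y
(∇×G)₂ = ∂G₁/∂z − ∂G₃/∂x = x^2*y + 5*y^2 - 6*y*z + 6
(∇×G)₃ = ∂G₂/∂x − ∂G₁/∂y = -x^2*z + 3*z^2 - 6
∇×G = (-10*x*y - 12*y^3 + 12*y*z^2 + 24*y, x^2*y + 5*y^2 - 6*y*z + 6, -x^2*z + 3*z^2 - 6)
At (1, -3, 2): (138, 84, 4).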